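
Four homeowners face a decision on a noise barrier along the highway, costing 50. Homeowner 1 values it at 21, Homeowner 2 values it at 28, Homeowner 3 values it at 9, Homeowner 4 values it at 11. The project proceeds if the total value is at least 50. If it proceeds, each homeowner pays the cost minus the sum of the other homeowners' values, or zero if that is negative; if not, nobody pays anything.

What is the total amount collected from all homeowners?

11

Total value 69 ≥ cost 50, so it is built.
Homeowner 1: others sum to 48; max(0, 50 - 48) = 2.
Homeowner 2: others sum to 41; max(0, 50 - 41) = 9.
Homeowner 3: others sum to 60; max(0, 50 - 60) = 0.
Homeowner 4: others sum to 58; max(0, 50 - 58) = 0.
Total collected = 2 + 9 + 0 + 0 = 11.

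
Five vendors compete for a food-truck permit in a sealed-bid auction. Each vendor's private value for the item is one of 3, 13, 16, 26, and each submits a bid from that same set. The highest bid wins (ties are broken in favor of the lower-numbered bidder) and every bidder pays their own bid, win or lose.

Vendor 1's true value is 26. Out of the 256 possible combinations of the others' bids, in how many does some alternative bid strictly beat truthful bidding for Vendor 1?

Others bid (3, 3, 3, 3): truth gives 0; bid 3 gives 23 > 0. Violating.
Others bid (3, 3, 3, 13): truth gives 0; bid 13 gives 13 > 0. Violating.
Others bid (3, 3, 3, 16): truth gives 0; bid 16 gives 10 > 0. Violating.
Others bid (3, 3, 13, 3): truth gives 0; bid 13 gives 13 > 0. Violating.
Others bid (3, 3, 3, 26): truth gives 0; no alternative beats it.
Others bid (3, 3, 13, 26): truth gives 0; no alternative beats it.
(Checking all 256 profiles: 81 have a profitable deviation, 175 do not.)

81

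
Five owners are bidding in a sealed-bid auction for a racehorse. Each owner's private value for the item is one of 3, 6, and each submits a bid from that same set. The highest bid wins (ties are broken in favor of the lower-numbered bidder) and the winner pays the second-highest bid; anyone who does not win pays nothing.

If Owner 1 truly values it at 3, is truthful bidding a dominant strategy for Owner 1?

Check each profile of the others' bids and compare truth against every alternative bid.
Others bid (3, 3, 3, 6): truth gives 0, best alternative gives -3.
Others bid (3, 3, 6, 3): truth gives 0, best alternative gives -3.
Others bid (3, 3, 6, 6): truth gives 0, best alternative gives -3.
Others bid (3, 6, 3, 3): truth gives 0, best alternative gives -3.
Others bid (3, 6, 3, 6): truth gives 0, best alternative gives -3.
Others bid (3, 6, 6, 3): truth gives 0, best alternative gives -3.
(Remaining 10 profiles checked similarly; truth is weakly best in each.)
In every case the truthful bid is at least as good as any alternative, so it is a dominant strategy.

Yes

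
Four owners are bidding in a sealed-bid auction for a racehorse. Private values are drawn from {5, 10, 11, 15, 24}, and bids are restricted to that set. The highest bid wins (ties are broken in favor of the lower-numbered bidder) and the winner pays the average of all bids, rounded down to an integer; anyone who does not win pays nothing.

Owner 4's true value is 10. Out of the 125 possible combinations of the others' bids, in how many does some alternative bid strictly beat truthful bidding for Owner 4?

Others bid (5, 5, 10): truth gives 0; bid 11 gives 3 > 0. Violating.
Others bid (5, 5, 11): truth gives 0; bid 15 gives 1 > 0. Violating.
Others bid (5, 10, 5): truth gives 0; bid 11 gives 3 > 0. Violating.
Others bid (5, 10, 10): truth gives 0; bid 11 gives 1 > 0. Violating.
Others bid (5, 5, 5): truth gives 4; no alternative beats it.
Others bid (5, 5, 15): truth gives 0; no alternative beats it.
(Checking all 125 profiles: 9 have a profitable deviation, 116 do not.)

9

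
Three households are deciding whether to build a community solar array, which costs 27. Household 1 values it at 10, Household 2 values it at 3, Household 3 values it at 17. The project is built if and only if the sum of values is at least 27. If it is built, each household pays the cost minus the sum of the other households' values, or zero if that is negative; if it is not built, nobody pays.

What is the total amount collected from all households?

Total value 30 ≥ cost 27, so it is built.
Household 1: others sum to 20; max(0, 27 - 20) = 7.
Household 2: others sum to 27; max(0, 27 - 27) = 0.
Household 3: others sum to 13; max(0, 27 - 13) = 14.
Total collected = 7 + 0 + 14 = 21.

21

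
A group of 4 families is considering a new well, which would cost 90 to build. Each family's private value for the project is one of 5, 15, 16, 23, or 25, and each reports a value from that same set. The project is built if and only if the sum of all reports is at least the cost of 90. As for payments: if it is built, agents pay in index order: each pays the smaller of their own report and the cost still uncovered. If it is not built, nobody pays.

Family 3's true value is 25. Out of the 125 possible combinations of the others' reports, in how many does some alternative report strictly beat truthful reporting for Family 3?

Others report (23, 23, 23): truth gives 0; report 23 gives 2 > 0. Violating.
Others report (23, 23, 25): truth gives 0; report 23 gives 2 > 0. Violating.
Others report (23, 25, 23): truth gives 0; report 23 gives 2 > 0. Violating.
Others report (23, 25, 25): truth gives 0; report 23 gives 2 > 0. Violating.
Others report (5, 5, 5): truth gives 0; no alternative beats it.
Others report (5, 5, 15): truth gives 0; no alternative beats it.
(Checking all 125 profiles: 8 have a profitable deviation, 117 do not.)

8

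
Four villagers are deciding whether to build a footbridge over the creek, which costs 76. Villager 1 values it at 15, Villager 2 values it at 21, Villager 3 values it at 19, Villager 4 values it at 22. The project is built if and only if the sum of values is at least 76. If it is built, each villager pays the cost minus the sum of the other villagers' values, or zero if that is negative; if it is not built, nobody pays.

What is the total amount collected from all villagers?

73

Total value 77 ≥ cost 76, so it is built.
Villager 1: others sum to 62; max(0, 76 - 62) = 14.
Villager 2: others sum to 56; max(0, 76 - 56) = 20.
Villager 3: others sum to 58; max(0, 76 - 58) = 18.
Villager 4: others sum to 55; max(0, 76 - 55) = 21.
Total collected = 14 + 20 + 18 + 21 = 73.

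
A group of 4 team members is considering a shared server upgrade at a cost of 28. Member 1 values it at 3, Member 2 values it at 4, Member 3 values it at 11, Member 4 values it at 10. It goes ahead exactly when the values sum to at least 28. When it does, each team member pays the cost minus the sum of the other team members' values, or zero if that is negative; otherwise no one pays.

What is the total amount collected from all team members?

28

Total value 28 ≥ cost 28, so it is built.
Member 1: others sum to 25; max(0, 28 - 25) = 3.
Member 2: others sum to 24; max(0, 28 - 24) = 4.
Member 3: others sum to 17; max(0, 28 - 17) = 11.
Member 4: others sum to 18; max(0, 28 - 18) = 10.
Total collected = 3 + 4 + 11 + 10 = 28.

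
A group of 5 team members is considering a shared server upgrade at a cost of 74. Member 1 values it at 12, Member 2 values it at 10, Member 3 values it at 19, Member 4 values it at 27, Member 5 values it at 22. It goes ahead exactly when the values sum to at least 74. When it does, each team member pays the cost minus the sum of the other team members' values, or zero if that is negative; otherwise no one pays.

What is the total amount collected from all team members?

Total value 90 ≥ cost 74, so it is built.
Member 1: others sum to 78; max(0, 74 - 78) = 0.
Member 2: others sum to 80; max(0, 74 - 80) = 0.
Member 3: others sum to 71; max(0, 74 - 71) = 3.
Member 4: others sum to 63; max(0, 74 - 63) = 11.
Member 5: others sum to 68; max(0, 74 - 68) = 6.
Total collected = 0 + 0 + 3 + 11 + 6 = 20.

20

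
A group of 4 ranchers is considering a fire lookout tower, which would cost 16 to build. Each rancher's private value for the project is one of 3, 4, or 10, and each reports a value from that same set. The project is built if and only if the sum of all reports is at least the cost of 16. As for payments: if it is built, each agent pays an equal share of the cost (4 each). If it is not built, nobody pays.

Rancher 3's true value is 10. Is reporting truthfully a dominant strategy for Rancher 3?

Yes

Check each profile of the others' reports and compare truth against every alternative report.
Others report (3, 3, 3): truth gives 6, best alternative gives 0.
Others report (3, 3, 4): truth gives 6, best alternative gives 0.
Others report (3, 4, 3): truth gives 6, best alternative gives 0.
Others report (3, 4, 4): truth gives 6, best alternative gives 0.
Others report (4, 3, 3): truth gives 6, best alternative gives 0.
Others report (4, 3, 4): truth gives 6, best alternative gives 0.
(Remaining 21 profiles checked similarly; truth is weakly best in each.)
In every case the truthful report is at least as good as any alternative, so it is a dominant strategy.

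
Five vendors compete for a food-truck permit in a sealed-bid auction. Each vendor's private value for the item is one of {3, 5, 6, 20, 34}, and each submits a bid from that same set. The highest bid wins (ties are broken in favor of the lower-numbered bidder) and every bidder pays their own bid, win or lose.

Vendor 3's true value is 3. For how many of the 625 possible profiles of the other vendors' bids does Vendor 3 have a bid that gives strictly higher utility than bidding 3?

Others bid (3, 3, 3, 3): truth gives -3; bid 5 gives -2 > -3. Violating.
Others bid (3, 3, 3, 5): truth gives -3; bid 5 gives -2 > -3. Violating.
Others bid (3, 3, 5, 3): truth gives -3; bid 5 gives -2 > -3. Violating.
Others bid (3, 3, 5, 5): truth gives -3; bid 5 gives -2 > -3. Violating.
Others bid (3, 3, 3, 6): truth gives -3; no alternative beats it.
Others bid (3, 3, 3, 20): truth gives -3; no alternative beats it.
(Checking all 625 profiles: 4 have a profitable deviation, 621 do not.)

4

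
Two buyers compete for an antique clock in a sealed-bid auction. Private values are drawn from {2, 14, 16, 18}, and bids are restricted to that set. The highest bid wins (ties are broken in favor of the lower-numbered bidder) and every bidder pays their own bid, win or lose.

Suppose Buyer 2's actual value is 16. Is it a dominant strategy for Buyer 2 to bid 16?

Consider the case where Buyer 1 bids 2.
Truthful bid 16: wins, pays 16, utility 16 - 16 = 0.
Bid 14 instead: wins, pays 14, utility 16 - 14 = 2.
Since 2 > 0, bidding 14 is strictly better here, so truthful bidding is not dominant.

No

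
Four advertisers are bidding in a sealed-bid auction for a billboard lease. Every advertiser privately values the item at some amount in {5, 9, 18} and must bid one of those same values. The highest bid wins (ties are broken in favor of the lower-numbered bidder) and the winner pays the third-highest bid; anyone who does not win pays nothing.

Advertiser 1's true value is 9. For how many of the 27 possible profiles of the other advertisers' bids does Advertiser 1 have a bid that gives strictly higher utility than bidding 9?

3

Others bid (5, 5, 18): truth gives 0; bid 18 gives 4 > 0. Violating.
Others bid (5, 18, 5): truth gives 0; bid 18 gives 4 > 0. Violating.
Others bid (18, 5, 5): truth gives 0; bid 18 gives 4 > 0. Violating.
Others bid (5, 5, 5): truth gives 4; no alternative beats it.
Others bid (5, 5, 9): truth gives 4; no alternative beats it.
(Checking all 27 profiles: 3 have a profitable deviation, 24 do not.)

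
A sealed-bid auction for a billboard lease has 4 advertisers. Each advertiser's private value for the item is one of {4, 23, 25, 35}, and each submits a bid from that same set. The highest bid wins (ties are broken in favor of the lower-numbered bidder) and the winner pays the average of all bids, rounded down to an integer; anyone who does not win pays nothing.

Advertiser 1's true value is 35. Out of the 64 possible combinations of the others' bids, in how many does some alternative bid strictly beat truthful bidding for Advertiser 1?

27

Others bid (4, 4, 4): truth gives 24; bid 4 gives 31 > 24. Violating.
Others bid (4, 4, 23): truth gives 19; bid 23 gives 22 > 19. Violating.
Others bid (4, 4, 25): truth gives 18; bid 25 gives 21 > 18. Violating.
Others bid (4, 23, 4): truth gives 19; bid 23 gives 22 > 19. Violating.
Others bid (4, 4, 35): truth gives 16; no alternative beats it.
Others bid (4, 23, 35): truth gives 11; no alternative beats it.
(Checking all 64 profiles: 27 have a profitable deviation, 37 do not.)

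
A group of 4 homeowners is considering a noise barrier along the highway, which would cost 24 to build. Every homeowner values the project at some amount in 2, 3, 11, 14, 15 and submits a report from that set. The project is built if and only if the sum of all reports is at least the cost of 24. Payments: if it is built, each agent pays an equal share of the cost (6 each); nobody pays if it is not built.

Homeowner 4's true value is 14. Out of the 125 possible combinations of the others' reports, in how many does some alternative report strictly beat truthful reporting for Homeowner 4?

1

Others report (3, 3, 3): truth gives 0; report 15 gives 8 > 0. Violating.
Others report (2, 2, 2): truth gives 0; no alternative beats it.
Others report (2, 2, 3): truth gives 0; no alternative beats it.
(Checking all 125 profiles: 1 has a profitable deviation, 124 do not.)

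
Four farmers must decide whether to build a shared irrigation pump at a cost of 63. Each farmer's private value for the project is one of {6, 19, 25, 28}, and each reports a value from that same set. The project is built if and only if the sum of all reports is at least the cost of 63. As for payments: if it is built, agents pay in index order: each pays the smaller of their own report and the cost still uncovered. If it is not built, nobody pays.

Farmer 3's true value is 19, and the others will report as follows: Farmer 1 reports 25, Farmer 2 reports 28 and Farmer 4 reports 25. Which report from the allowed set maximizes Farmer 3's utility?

6

Report 6: project built, pays 6, utility 19 - 6 = 13.
Report 19: project built, pays 10, utility 19 - 10 = 9.
Report 25: project built, pays 10, utility 19 - 10 = 9.
Report 28: project built, pays 10, utility 19 - 10 = 9.
The best choice is 6 with utility 13.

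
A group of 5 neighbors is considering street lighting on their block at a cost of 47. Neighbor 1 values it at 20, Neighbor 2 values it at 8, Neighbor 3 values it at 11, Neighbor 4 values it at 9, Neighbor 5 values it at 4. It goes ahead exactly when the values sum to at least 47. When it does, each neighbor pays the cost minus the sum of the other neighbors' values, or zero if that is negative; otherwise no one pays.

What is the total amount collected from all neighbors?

28

Total value 52 ≥ cost 47, so it is built.
Neighbor 1: others sum to 32; max(0, 47 - 32) = 15.
Neighbor 2: others sum to 44; max(0, 47 - 44) = 3.
Neighbor 3: others sum to 41; max(0, 47 - 41) = 6.
Neighbor 4: others sum to 43; max(0, 47 - 43) = 4.
Neighbor 5: others sum to 48; max(0, 47 - 48) = 0.
Total collected = 15 + 3 + 6 + 4 + 0 = 28.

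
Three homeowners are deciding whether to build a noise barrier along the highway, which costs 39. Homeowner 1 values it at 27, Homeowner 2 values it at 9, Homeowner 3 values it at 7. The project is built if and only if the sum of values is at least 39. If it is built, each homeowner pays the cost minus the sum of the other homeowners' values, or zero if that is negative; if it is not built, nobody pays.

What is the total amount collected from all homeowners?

31

Total value 43 ≥ cost 39, so it is built.
Homeowner 1: others sum to 16; max(0, 39 - 16) = 23.
Homeowner 2: others sum to 34; max(0, 39 - 34) = 5.
Homeowner 3: others sum to 36; max(0, 39 - 36) = 3.
Total collected = 23 + 5 + 3 = 31.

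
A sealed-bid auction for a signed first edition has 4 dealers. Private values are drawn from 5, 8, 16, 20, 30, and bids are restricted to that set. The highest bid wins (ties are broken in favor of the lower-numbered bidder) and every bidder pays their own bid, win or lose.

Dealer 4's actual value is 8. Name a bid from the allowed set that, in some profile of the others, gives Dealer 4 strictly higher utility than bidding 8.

5

Suppose Dealer 1 bids 5, Dealer 2 bids 5 and Dealer 3 bids 8.
Bid 8: loses but pays 8, utility -8.
Bid 5: loses but pays 5, utility -5.
So bidding 5 beats truth here (-5 > -8).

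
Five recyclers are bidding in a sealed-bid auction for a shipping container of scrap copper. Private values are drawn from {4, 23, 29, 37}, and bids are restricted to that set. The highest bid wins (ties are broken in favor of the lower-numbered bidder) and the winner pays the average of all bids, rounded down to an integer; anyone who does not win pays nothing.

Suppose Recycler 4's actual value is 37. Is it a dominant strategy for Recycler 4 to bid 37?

No

Consider the case where Recycler 1 bids 4, Recycler 2 bids 4, Recycler 3 bids 4 and Recycler 5 bids 4.
Truthful bid 37: wins, pays 10, utility 37 - 10 = 27.
Bid 23 instead: wins, pays 7, utility 37 - 7 = 30.
Since 30 > 27, bidding 23 is strictly better here, so truthful bidding is not dominant.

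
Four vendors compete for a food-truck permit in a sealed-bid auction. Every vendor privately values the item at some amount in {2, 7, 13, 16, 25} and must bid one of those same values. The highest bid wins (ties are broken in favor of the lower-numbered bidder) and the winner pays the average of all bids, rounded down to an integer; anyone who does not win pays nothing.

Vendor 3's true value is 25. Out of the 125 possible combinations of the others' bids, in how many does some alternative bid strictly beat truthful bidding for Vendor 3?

36

Others bid (2, 2, 2): truth gives 18; bid 7 gives 22 > 18. Violating.
Others bid (2, 2, 7): truth gives 16; bid 7 gives 21 > 16. Violating.
Others bid (2, 2, 13): truth gives 15; bid 13 gives 18 > 15. Violating.
Others bid (2, 2, 16): truth gives 14; bid 16 gives 16 > 14. Violating.
Others bid (2, 2, 25): truth gives 12; no alternative beats it.
Others bid (2, 7, 25): truth gives 11; no alternative beats it.
(Checking all 125 profiles: 36 have a profitable deviation, 89 do not.)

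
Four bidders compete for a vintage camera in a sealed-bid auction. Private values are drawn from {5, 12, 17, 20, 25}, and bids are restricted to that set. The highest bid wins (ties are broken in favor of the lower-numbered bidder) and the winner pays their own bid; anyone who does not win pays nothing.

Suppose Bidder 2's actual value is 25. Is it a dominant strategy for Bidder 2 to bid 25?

No

Consider the case where Bidder 1 bids 5, Bidder 3 bids 5 and Bidder 4 bids 5.
Truthful bid 25: wins, pays 25, utility 25 - 25 = 0.
Bid 12 instead: wins, pays 12, utility 25 - 12 = 13.
Since 13 > 0, bidding 12 is strictly better here, so truthful bidding is not dominant.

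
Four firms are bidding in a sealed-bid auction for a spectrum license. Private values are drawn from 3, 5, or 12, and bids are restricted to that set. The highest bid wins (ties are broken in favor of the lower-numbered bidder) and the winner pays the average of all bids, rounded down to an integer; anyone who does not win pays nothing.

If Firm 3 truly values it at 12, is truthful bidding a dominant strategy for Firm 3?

No

Consider the case where Firm 1 bids 3, Firm 2 bids 3 and Firm 4 bids 3.
Truthful bid 12: wins, pays 5, utility 12 - 5 = 7.
Bid 5 instead: wins, pays 3, utility 12 - 3 = 9.
Since 9 > 7, bidding 5 is strictly better here, so truthful bidding is not dominant.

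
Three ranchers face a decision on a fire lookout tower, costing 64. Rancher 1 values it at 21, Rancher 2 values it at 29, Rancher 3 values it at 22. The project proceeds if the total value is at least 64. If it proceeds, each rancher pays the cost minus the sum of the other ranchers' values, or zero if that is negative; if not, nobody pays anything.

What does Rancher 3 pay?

14

Total value 72 ≥ cost 64, so the project is built.
The other ranchers' values sum to 50.
Cost minus that sum is 64 - 50 = 14.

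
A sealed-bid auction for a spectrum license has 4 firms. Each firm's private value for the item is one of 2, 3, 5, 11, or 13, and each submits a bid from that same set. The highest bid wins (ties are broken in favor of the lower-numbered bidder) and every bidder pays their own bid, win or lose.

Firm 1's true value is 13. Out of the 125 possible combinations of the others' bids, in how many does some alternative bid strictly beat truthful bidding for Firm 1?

Others bid (2, 2, 2): truth gives 0; bid 2 gives 11 > 0. Violating.
Others bid (2, 2, 3): truth gives 0; bid 3 gives 10 > 0. Violating.
Others bid (2, 2, 5): truth gives 0; bid 5 gives 8 > 0. Violating.
Others bid (2, 2, 11): truth gives 0; bid 11 gives 2 > 0. Violating.
Others bid (2, 2, 13): truth gives 0; no alternative beats it.
Others bid (2, 3, 13): truth gives 0; no alternative beats it.
(Checking all 125 profiles: 64 have a profitable deviation, 61 do not.)

64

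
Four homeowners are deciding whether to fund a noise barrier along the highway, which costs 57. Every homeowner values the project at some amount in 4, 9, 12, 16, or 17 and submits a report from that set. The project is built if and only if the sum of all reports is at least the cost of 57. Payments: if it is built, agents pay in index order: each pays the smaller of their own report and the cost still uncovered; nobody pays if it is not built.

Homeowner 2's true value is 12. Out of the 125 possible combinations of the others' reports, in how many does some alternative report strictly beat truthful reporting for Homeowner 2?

Others report (16, 16, 16): truth gives 0; report 9 gives 3 > 0. Violating.
Others report (16, 16, 17): truth gives 0; report 9 gives 3 > 0. Violating.
Others report (16, 17, 16): truth gives 0; report 9 gives 3 > 0. Violating.
Others report (16, 17, 17): truth gives 0; report 9 gives 3 > 0. Violating.
Others report (4, 4, 4): truth gives 0; no alternative beats it.
Others report (4, 4, 9): truth gives 0; no alternative beats it.
(Checking all 125 profiles: 8 have a profitable deviation, 117 do not.)

8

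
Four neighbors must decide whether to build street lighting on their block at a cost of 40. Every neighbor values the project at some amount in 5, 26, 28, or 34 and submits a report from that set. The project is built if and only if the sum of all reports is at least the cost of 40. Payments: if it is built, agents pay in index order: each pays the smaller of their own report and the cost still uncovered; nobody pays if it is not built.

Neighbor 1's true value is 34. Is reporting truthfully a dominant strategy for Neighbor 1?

Consider the case where Neighbor 2 reports 5, Neighbor 3 reports 5 and Neighbor 4 reports 5.
Truthful report 34: project built, pays 34, utility 34 - 34 = 0.
Report 26 instead: project built, pays 26, utility 34 - 26 = 8.
Since 8 > 0, reporting 26 is strictly better here, so truthful reporting is not dominant.

No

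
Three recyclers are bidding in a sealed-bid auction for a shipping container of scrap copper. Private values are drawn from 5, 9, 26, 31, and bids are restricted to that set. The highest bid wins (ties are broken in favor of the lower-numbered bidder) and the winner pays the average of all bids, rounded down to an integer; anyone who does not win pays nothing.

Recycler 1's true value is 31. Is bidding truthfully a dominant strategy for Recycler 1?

No

Consider the case where Recycler 2 bids 5 and Recycler 3 bids 5.
Truthful bid 31: wins, pays 13, utility 31 - 13 = 18.
Bid 5 instead: wins, pays 5, utility 31 - 5 = 26.
Since 26 > 18, bidding 5 is strictly better here, so truthful bidding is not dominant.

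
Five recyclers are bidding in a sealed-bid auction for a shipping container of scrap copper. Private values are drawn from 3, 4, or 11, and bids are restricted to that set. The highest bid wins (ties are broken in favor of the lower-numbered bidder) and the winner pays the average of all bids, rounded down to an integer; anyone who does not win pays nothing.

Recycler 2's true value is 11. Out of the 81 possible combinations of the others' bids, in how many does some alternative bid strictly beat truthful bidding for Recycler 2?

8

Others bid (3, 3, 3, 3): truth gives 7; bid 4 gives 8 > 7. Violating.
Others bid (3, 3, 3, 4): truth gives 7; bid 4 gives 8 > 7. Violating.
Others bid (3, 3, 4, 3): truth gives 7; bid 4 gives 8 > 7. Violating.
Others bid (3, 3, 4, 4): truth gives 6; bid 4 gives 8 > 6. Violating.
Others bid (3, 3, 3, 11): truth gives 5; no alternative beats it.
Others bid (3, 3, 4, 11): truth gives 5; no alternative beats it.
(Checking all 81 profiles: 8 have a profitable deviation, 73 do not.)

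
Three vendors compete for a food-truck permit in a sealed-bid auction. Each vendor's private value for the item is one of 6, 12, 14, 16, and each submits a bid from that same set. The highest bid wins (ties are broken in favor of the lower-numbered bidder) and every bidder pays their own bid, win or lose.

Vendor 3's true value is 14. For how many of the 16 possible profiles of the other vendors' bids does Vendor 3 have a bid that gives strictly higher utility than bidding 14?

13

Others bid (6, 6): truth gives 0; bid 12 gives 2 > 0. Violating.
Others bid (6, 14): truth gives -14; bid 16 gives -2 > -14. Violating.
Others bid (6, 16): truth gives -14; bid 6 gives -6 > -14. Violating.
Others bid (12, 14): truth gives -14; bid 16 gives -2 > -14. Violating.
Others bid (6, 12): truth gives 0; no alternative beats it.
Others bid (12, 6): truth gives 0; no alternative beats it.
(Checking all 16 profiles: 13 have a profitable deviation, 3 do not.)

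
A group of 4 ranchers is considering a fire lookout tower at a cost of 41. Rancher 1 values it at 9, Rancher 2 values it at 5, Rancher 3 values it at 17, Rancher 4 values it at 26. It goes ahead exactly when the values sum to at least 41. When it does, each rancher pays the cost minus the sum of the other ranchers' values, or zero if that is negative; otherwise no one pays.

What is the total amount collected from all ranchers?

Total value 57 ≥ cost 41, so it is built.
Rancher 1: others sum to 48; max(0, 41 - 48) = 0.
Rancher 2: others sum to 52; max(0, 41 - 52) = 0.
Rancher 3: others sum to 40; max(0, 41 - 40) = 1.
Rancher 4: others sum to 31; max(0, 41 - 31) = 10.
Total collected = 0 + 0 + 1 + 10 = 11.

11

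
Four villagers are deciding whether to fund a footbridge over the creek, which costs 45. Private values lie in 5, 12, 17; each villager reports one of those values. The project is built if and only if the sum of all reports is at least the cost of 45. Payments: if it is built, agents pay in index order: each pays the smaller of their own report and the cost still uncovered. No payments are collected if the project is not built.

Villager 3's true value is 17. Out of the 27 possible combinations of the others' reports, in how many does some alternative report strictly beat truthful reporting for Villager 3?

Others report (5, 12, 17): truth gives 0; report 12 gives 5 > 0. Violating.
Others report (5, 17, 12): truth gives 0; report 12 gives 5 > 0. Violating.
Others report (5, 17, 17): truth gives 0; report 12 gives 5 > 0. Violating.
Others report (12, 5, 17): truth gives 0; report 12 gives 5 > 0. Violating.
Others report (5, 5, 5): truth gives 0; no alternative beats it.
Others report (5, 5, 12): truth gives 0; no alternative beats it.
(Checking all 27 profiles: 16 have a profitable deviation, 11 do not.)

16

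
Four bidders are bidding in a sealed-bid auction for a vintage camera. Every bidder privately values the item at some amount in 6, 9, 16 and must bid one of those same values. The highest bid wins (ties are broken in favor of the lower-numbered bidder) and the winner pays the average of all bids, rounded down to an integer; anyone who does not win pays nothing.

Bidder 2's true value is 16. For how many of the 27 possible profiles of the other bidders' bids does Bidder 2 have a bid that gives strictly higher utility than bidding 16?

Others bid (6, 6, 6): truth gives 8; bid 9 gives 10 > 8. Violating.
Others bid (6, 6, 9): truth gives 7; bid 9 gives 9 > 7. Violating.
Others bid (6, 9, 6): truth gives 7; bid 9 gives 9 > 7. Violating.
Others bid (6, 9, 9): truth gives 6; bid 9 gives 8 > 6. Violating.
Others bid (6, 6, 16): truth gives 5; no alternative beats it.
Others bid (6, 9, 16): truth gives 5; no alternative beats it.
(Checking all 27 profiles: 4 have a profitable deviation, 23 do not.)

4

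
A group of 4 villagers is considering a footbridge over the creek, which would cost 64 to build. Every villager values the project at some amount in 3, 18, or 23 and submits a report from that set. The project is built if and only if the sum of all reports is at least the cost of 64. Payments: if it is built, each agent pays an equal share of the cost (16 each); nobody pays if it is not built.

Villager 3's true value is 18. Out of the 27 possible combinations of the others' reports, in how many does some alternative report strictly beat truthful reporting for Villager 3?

Others report (3, 18, 23): truth gives 0; report 23 gives 2 > 0. Violating.
Others report (3, 23, 18): truth gives 0; report 23 gives 2 > 0. Violating.
Others report (18, 3, 23): truth gives 0; report 23 gives 2 > 0. Violating.
Others report (18, 23, 3): truth gives 0; report 23 gives 2 > 0. Violating.
Others report (3, 3, 3): truth gives 0; no alternative beats it.
Others report (3, 3, 18): truth gives 0; no alternative beats it.
(Checking all 27 profiles: 6 have a profitable deviation, 21 do not.)

6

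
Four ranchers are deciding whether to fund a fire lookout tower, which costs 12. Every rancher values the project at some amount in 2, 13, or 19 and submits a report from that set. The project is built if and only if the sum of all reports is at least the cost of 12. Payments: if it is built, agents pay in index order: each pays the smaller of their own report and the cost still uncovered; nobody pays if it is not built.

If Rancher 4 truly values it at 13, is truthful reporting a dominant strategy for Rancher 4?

Check each profile of the others' reports and compare truth against every alternative report.
Others report (2, 2, 13): truth gives 13, best alternative gives 13.
Others report (2, 2, 19): truth gives 13, best alternative gives 13.
Others report (2, 13, 2): truth gives 13, best alternative gives 13.
Others report (2, 13, 13): truth gives 13, best alternative gives 13.
Others report (2, 13, 19): truth gives 13, best alternative gives 13.
Others report (2, 19, 2): truth gives 13, best alternative gives 13.
(Remaining 21 profiles checked similarly; truth is weakly best in each.)
In every case the truthful report is at least as good as any alternative, so it is a dominant strategy.

Yes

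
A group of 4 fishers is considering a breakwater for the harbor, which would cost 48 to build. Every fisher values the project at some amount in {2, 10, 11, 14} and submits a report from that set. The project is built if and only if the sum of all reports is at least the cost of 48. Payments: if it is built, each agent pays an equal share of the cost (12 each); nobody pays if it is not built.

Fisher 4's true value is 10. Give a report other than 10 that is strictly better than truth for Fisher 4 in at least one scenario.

Suppose Fisher 1 reports 10, Fisher 2 reports 14 and Fisher 3 reports 14.
Report 10: project built, pays 12, utility 10 - 12 = -2.
Report 2: project not built, utility 0.
So reporting 2 beats truth here (0 > -2).

2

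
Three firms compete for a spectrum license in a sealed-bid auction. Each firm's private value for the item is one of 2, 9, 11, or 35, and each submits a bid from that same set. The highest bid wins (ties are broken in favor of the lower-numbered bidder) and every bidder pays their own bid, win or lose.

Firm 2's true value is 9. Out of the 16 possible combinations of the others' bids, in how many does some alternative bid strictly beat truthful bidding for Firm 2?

Others bid (2, 11): truth gives -9; bid 2 gives -2 > -9. Violating.
Others bid (2, 35): truth gives -9; bid 2 gives -2 > -9. Violating.
Others bid (9, 2): truth gives -9; bid 2 gives -2 > -9. Violating.
Others bid (9, 9): truth gives -9; bid 2 gives -2 > -9. Violating.
Others bid (2, 2): truth gives 0; no alternative beats it.
Others bid (2, 9): truth gives 0; no alternative beats it.
(Checking all 16 profiles: 14 have a profitable deviation, 2 do not.)

14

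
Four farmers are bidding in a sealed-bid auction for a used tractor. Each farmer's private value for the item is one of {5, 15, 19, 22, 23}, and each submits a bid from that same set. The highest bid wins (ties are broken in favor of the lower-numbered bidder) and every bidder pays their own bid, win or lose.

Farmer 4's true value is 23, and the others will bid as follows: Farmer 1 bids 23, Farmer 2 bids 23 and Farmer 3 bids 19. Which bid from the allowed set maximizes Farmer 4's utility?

Bid 5: loses but pays 5, utility -5.
Bid 15: loses but pays 15, utility -15.
Bid 19: loses but pays 19, utility -19.
Bid 22: loses but pays 22, utility -22.
Bid 23: loses but pays 23, utility -23.
The best choice is 5 with utility -5.

5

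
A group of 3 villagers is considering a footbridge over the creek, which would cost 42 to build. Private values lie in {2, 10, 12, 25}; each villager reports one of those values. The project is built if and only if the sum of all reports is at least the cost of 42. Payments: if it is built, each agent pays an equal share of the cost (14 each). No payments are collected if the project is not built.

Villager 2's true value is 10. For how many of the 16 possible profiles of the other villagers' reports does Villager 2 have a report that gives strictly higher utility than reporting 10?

Others report (10, 25): truth gives -4; report 2 gives 0 > -4. Violating.
Others report (12, 25): truth gives -4; report 2 gives 0 > -4. Violating.
Others report (25, 10): truth gives -4; report 2 gives 0 > -4. Violating.
Others report (25, 12): truth gives -4; report 2 gives 0 > -4. Violating.
Others report (2, 2): truth gives 0; no alternative beats it.
Others report (2, 10): truth gives 0; no alternative beats it.
(Checking all 16 profiles: 4 have a profitable deviation, 12 do not.)

4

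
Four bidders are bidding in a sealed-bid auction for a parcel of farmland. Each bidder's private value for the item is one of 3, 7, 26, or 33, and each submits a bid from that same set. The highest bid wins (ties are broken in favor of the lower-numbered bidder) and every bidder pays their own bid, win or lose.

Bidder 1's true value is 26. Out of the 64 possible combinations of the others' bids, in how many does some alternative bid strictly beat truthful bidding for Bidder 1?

45

Others bid (3, 3, 3): truth gives 0; bid 3 gives 23 > 0. Violating.
Others bid (3, 3, 7): truth gives 0; bid 7 gives 19 > 0. Violating.
Others bid (3, 3, 33): truth gives -26; bid 3 gives -3 > -26. Violating.
Others bid (3, 7, 3): truth gives 0; bid 7 gives 19 > 0. Violating.
Others bid (3, 3, 26): truth gives 0; no alternative beats it.
Others bid (3, 7, 26): truth gives 0; no alternative beats it.
(Checking all 64 profiles: 45 have a profitable deviation, 19 do not.)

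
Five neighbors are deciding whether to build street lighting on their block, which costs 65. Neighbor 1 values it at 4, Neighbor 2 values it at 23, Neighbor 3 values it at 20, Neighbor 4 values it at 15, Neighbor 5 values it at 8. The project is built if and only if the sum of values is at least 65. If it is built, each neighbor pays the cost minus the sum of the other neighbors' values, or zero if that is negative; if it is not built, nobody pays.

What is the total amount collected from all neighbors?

Total value 70 ≥ cost 65, so it is built.
Neighbor 1: others sum to 66; max(0, 65 - 66) = 0.
Neighbor 2: others sum to 47; max(0, 65 - 47) = 18.
Neighbor 3: others sum to 50; max(0, 65 - 50) = 15.
Neighbor 4: others sum to 55; max(0, 65 - 55) = 10.
Neighbor 5: others sum to 62; max(0, 65 - 62) = 3.
Total collected = 0 + 18 + 15 + 10 + 3 = 46.

46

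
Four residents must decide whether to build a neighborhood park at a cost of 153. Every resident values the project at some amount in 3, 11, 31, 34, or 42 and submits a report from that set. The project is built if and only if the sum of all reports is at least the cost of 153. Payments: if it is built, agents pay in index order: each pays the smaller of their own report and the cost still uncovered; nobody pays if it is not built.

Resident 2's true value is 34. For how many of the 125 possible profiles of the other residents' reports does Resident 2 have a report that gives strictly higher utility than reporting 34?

Others report (42, 42, 42): truth gives 0; report 31 gives 3 > 0. Violating.
Others report (3, 3, 3): truth gives 0; no alternative beats it.
Others report (3, 3, 11): truth gives 0; no alternative beats it.
(Checking all 125 profiles: 1 has a profitable deviation, 124 do not.)

1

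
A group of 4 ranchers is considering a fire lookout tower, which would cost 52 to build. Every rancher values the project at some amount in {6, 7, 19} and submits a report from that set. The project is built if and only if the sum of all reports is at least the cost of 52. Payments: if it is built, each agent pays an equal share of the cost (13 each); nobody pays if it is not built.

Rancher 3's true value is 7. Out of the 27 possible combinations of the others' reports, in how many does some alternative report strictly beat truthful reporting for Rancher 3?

Others report (7, 19, 19): truth gives -6; report 6 gives 0 > -6. Violating.
Others report (19, 7, 19): truth gives -6; report 6 gives 0 > -6. Violating.
Others report (19, 19, 7): truth gives -6; report 6 gives 0 > -6. Violating.
Others report (6, 6, 6): truth gives 0; no alternative beats it.
Others report (6, 6, 7): truth gives 0; no alternative beats it.
(Checking all 27 profiles: 3 have a profitable deviation, 24 do not.)

3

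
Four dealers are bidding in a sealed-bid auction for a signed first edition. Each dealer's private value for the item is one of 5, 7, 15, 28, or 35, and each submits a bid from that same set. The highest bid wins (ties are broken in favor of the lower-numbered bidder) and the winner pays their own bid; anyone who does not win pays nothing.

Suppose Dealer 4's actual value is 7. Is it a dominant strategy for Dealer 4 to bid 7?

Yes

Check each profile of the others' bids and compare truth against every alternative bid.
Others bid (5, 5, 5): truth gives 0, best alternative gives 0.
Others bid (5, 5, 7): truth gives 0, best alternative gives 0.
Others bid (5, 5, 15): truth gives 0, best alternative gives 0.
Others bid (5, 5, 28): truth gives 0, best alternative gives 0.
Others bid (5, 5, 35): truth gives 0, best alternative gives 0.
Others bid (5, 7, 5): truth gives 0, best alternative gives 0.
(Remaining 119 profiles checked similarly; truth is weakly best in each.)
In every case the truthful bid is at least as good as any alternative, so it is a dominant strategy.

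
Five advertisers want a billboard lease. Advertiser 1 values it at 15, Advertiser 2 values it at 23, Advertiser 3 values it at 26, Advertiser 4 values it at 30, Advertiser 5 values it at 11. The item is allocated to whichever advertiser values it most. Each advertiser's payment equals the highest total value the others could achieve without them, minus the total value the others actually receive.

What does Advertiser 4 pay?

Advertiser 4 has the highest value and receives the item.
Without Advertiser 4, the item would go to the next-highest value, 26, so the others could achieve 26.
With Advertiser 4 present and winning, the others receive nothing, so their total is 0.
Payment = 26 - 0 = 26.

26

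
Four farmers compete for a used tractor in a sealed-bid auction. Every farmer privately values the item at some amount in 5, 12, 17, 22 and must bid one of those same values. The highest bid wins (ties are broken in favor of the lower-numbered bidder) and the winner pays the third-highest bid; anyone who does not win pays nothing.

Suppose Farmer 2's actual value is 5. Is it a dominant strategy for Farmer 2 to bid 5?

Check each profile of the others' bids and compare truth against every alternative bid.
Others bid (5, 12, 12): truth gives 0, best alternative gives -7.
Others bid (5, 5, 5): truth gives 0, best alternative gives 0.
Others bid (5, 5, 12): truth gives 0, best alternative gives 0.
Others bid (5, 5, 17): truth gives 0, best alternative gives 0.
Others bid (5, 5, 22): truth gives 0, best alternative gives 0.
Others bid (5, 12, 5): truth gives 0, best alternative gives 0.
(Remaining 58 profiles checked similarly; truth is weakly best in each.)
In every case the truthful bid is at least as good as any alternative, so it is a dominant strategy.

Yes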